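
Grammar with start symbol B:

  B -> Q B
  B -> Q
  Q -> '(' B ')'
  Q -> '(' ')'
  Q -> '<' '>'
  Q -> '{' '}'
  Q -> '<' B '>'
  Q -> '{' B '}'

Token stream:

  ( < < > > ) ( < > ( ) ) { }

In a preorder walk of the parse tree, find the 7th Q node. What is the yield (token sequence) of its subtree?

[B [Q ( [B [Q < [B [Q < >]] >]] )] [B [Q ( [B [Q < >] [B [Q ( )]]] )] [B [Q { }]]]]

{ }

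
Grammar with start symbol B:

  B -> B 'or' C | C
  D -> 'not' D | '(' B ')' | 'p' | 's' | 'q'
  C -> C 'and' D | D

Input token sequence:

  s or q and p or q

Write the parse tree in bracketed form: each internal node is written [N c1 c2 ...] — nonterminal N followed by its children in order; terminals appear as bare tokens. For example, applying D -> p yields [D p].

[B [B [B [C [D s]]] or [C [C [D q]] and [D p]]] or [C [D q]]]

B
B or C
B or C or C
C or C or C
D or C or C
s or C or C
s or C and D or C
s or D and D or C
s or q and D or C
s or q and p or C
s or q and p or D
s or q and p or q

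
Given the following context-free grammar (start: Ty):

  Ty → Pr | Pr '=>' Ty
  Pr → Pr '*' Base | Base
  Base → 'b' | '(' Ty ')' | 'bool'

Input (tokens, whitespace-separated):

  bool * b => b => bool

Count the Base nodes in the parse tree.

4

[Ty [Pr [Pr [Base bool]] * [Base b]] => [Ty [Pr [Base b]] => [Ty [Pr [Base bool]]]]]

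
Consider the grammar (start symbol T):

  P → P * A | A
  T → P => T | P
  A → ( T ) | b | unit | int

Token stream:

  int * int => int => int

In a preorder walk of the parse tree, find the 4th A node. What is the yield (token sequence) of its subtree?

[T [P [P [A int]] * [A int]] => [T [P [A int]] => [T [P [A int]]]]]

int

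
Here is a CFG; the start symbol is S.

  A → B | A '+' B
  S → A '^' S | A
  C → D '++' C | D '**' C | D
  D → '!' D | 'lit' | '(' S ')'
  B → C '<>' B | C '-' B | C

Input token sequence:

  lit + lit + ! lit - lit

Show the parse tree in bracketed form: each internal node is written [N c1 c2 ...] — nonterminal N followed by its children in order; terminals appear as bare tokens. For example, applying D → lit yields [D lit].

S
A
A + B
A + B + B
B + B + B
C + B + B
D + B + B
lit + B + B
lit + C + B
lit + D + B
lit + lit + B
lit + lit + C - B
lit + lit + D - B
lit + lit + ! D - B
lit + lit + ! lit - B
lit + lit + ! lit - C
lit + lit + ! lit - D
lit + lit + ! lit - lit

[S [A [A [A [B [C [D lit]]]] + [B [C [D lit]]]] + [B [C [D ! [D lit]]] - [B [C [D lit]]]]]]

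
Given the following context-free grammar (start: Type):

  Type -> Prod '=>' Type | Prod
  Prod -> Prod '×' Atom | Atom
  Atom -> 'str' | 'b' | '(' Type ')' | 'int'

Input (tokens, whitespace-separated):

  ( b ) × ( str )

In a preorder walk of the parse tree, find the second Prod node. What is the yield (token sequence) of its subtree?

( b )

[Type [Prod [Prod [Atom ( [Type [Prod [Atom b]]] )]] × [Atom ( [Type [Prod [Atom str]]] )]]]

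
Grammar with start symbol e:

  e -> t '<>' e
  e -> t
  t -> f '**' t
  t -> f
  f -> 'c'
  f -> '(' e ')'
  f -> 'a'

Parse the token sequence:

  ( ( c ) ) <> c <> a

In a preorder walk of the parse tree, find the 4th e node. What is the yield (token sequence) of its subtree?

c <> a

[e [t [f ( [e [t [f ( [e [t [f c]]] )]]] )]] <> [e [t [f c]] <> [e [t [f a]]]]]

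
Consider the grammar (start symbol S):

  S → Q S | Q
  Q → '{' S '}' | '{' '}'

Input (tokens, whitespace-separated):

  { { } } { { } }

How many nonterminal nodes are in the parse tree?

8

[S [Q { [S [Q { }]] }] [S [Q { [S [Q { }]] }]]]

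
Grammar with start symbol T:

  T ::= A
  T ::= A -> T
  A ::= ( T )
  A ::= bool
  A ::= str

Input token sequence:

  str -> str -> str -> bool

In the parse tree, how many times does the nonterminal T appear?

[T [A str] -> [T [A str] -> [T [A str] -> [T [A bool]]]]]

4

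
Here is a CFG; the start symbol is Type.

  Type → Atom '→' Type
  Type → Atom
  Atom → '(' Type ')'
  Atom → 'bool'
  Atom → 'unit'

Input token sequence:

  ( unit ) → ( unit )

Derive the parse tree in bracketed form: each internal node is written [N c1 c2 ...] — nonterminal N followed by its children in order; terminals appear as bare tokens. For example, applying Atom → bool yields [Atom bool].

[Type [Atom ( [Type [Atom unit]] )] → [Type [Atom ( [Type [Atom unit]] )]]]

Type
Atom → Type
( Type ) → Type
( Atom ) → Type
( unit ) → Type
( unit ) → Atom
( unit ) → ( Type )
( unit ) → ( Atom )
( unit ) → ( unit )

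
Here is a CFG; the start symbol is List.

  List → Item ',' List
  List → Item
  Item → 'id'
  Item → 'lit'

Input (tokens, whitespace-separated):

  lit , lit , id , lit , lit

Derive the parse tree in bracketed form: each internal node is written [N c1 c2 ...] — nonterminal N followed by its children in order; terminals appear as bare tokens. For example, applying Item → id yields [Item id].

List
Item , List
lit , List
lit , Item , List
lit , lit , List
lit , lit , Item , List
lit , lit , id , List
lit , lit , id , Item , List
lit , lit , id , lit , List
lit , lit , id , lit , Item
lit , lit , id , lit , lit

[List [Item lit] , [List [Item lit] , [List [Item id] , [List [Item lit] , [List [Item lit]]]]]]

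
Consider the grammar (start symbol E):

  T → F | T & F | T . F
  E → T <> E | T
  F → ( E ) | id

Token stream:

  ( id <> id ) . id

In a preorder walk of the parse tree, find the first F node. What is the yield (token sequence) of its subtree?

( id <> id )

[E [T [T [F ( [E [T [F id]] <> [E [T [F id]]]] )]] . [F id]]]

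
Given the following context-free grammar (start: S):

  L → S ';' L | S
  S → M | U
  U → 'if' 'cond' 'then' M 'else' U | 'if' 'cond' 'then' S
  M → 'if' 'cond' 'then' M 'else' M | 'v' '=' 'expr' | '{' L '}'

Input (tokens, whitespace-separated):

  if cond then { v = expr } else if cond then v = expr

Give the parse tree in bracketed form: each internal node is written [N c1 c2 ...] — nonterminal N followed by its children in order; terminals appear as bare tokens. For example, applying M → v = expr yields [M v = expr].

[S [U if cond then [M { [L [S [M v = expr]]] }] else [U if cond then [S [M v = expr]]]]]

S
U
if cond then M else U
if cond then { L } else U
if cond then { S } else U
if cond then { M } else U
if cond then { v = expr } else U
if cond then { v = expr } else if cond then S
if cond then { v = expr } else if cond then M
if cond then { v = expr } else if cond then v = expr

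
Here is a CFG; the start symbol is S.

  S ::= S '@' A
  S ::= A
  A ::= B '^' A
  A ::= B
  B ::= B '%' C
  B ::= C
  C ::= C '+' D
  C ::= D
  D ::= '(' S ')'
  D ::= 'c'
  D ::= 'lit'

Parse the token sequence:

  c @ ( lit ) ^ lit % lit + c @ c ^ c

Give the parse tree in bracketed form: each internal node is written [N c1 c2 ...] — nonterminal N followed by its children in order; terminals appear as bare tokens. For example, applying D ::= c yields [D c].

[S [S [S [A [B [C [D c]]]]] @ [A [B [C [D ( [S [A [B [C [D lit]]]]] )]]] ^ [A [B [B [C [D lit]]] % [C [C [D lit]] + [D c]]]]]] @ [A [B [C [D c]]] ^ [A [B [C [D c]]]]]]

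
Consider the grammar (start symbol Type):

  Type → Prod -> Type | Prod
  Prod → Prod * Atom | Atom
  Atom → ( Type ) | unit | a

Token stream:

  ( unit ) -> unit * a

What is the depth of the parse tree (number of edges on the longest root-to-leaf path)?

[Type [Prod [Atom ( [Type [Prod [Atom unit]]] )]] -> [Type [Prod [Prod [Atom unit]] * [Atom a]]]]

6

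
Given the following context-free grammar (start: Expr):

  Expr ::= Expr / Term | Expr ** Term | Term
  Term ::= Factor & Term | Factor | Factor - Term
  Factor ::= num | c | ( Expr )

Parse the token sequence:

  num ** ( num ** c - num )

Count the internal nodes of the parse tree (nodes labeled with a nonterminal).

[Expr [Expr [Term [Factor num]]] ** [Term [Factor ( [Expr [Expr [Term [Factor num]]] ** [Term [Factor c] - [Term [Factor num]]]] )]]]

14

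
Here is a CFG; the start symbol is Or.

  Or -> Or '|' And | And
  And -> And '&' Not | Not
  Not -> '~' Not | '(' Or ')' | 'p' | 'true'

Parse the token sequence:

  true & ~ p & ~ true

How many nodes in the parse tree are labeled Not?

5

[Or [And [And [And [Not true]] & [Not ~ [Not p]]] & [Not ~ [Not true]]]]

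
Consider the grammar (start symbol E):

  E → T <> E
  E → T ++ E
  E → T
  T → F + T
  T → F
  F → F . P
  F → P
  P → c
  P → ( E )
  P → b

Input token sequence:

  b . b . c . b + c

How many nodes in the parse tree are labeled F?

[E [T [F [F [F [F [P b]] . [P b]] . [P c]] . [P b]] + [T [F [P c]]]]]

5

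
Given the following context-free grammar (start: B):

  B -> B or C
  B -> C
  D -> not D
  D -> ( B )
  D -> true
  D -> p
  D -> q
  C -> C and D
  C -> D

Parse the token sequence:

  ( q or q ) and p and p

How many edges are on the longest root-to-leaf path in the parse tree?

9

[B [C [C [C [D ( [B [B [C [D q]]] or [C [D q]]] )]] and [D p]] and [D p]]]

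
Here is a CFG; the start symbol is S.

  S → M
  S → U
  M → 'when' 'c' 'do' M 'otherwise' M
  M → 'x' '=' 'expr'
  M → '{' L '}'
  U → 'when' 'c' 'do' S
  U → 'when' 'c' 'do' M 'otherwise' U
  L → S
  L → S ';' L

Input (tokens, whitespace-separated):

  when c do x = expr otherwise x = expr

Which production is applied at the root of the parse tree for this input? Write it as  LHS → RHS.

[S [M when c do [M x = expr] otherwise [M x = expr]]]

S → M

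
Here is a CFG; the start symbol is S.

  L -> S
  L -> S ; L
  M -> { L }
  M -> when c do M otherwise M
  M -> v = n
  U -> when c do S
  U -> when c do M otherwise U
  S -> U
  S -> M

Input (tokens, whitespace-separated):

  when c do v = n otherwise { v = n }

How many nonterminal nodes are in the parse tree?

7

[S [M when c do [M v = n] otherwise [M { [L [S [M v = n]]] }]]]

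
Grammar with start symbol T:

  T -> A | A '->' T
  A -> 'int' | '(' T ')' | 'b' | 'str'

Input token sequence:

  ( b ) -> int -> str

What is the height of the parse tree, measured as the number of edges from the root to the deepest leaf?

[T [A ( [T [A b]] )] -> [T [A int] -> [T [A str]]]]

4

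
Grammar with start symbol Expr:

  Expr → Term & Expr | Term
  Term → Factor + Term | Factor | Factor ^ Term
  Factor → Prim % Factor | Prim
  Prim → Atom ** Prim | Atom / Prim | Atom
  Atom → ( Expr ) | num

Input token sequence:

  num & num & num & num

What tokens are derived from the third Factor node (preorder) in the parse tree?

num

[Expr [Term [Factor [Prim [Atom num]]]] & [Expr [Term [Factor [Prim [Atom num]]]] & [Expr [Term [Factor [Prim [Atom num]]]] & [Expr [Term [Factor [Prim [Atom num]]]]]]]]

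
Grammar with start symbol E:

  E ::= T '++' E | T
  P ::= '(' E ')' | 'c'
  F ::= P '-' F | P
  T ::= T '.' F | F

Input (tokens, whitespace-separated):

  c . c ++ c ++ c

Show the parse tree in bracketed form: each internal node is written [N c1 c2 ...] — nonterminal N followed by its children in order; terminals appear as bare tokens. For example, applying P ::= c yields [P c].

[E [T [T [F [P c]]] . [F [P c]]] ++ [E [T [F [P c]]] ++ [E [T [F [P c]]]]]]

E
T ++ E
T . F ++ E
F . F ++ E
P . F ++ E
c . F ++ E
c . P ++ E
c . c ++ E
c . c ++ T ++ E
c . c ++ F ++ E
c . c ++ P ++ E
c . c ++ c ++ E
c . c ++ c ++ T
c . c ++ c ++ F
c . c ++ c ++ P
c . c ++ c ++ c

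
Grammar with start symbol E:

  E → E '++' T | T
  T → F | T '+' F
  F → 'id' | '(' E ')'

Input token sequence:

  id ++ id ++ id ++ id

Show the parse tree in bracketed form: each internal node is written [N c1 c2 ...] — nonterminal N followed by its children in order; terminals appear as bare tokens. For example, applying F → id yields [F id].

E
E ++ T
E ++ T ++ T
E ++ T ++ T ++ T
T ++ T ++ T ++ T
F ++ T ++ T ++ T
id ++ T ++ T ++ T
id ++ F ++ T ++ T
id ++ id ++ T ++ T
id ++ id ++ F ++ T
id ++ id ++ id ++ T
id ++ id ++ id ++ F
id ++ id ++ id ++ id

[E [E [E [E [T [F id]]] ++ [T [F id]]] ++ [T [F id]]] ++ [T [F id]]]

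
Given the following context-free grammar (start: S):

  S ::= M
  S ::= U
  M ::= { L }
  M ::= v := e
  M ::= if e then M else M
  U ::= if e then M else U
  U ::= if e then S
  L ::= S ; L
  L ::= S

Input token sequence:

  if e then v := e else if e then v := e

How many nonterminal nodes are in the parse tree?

6

[S [U if e then [M v := e] else [U if e then [S [M v := e]]]]]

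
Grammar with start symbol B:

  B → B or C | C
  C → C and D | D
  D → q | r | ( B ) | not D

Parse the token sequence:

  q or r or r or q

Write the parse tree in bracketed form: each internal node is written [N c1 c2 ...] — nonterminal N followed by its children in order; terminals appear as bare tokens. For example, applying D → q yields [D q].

B
B or C
B or C or C
B or C or C or C
C or C or C or C
D or C or C or C
q or C or C or C
q or D or C or C
q or r or C or C
q or r or D or C
q or r or r or C
q or r or r or D
q or r or r or q

[B [B [B [B [C [D q]]] or [C [D r]]] or [C [D r]]] or [C [D q]]]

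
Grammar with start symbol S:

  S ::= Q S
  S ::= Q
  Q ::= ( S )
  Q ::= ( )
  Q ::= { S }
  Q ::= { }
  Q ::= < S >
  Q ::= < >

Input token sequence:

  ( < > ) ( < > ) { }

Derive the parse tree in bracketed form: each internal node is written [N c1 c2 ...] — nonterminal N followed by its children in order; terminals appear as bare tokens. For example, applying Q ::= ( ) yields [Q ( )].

S
Q S
( S ) S
( Q ) S
( < > ) S
( < > ) Q S
( < > ) ( S ) S
( < > ) ( Q ) S
( < > ) ( < > ) S
( < > ) ( < > ) Q
( < > ) ( < > ) { }

[S [Q ( [S [Q < >]] )] [S [Q ( [S [Q < >]] )] [S [Q { }]]]]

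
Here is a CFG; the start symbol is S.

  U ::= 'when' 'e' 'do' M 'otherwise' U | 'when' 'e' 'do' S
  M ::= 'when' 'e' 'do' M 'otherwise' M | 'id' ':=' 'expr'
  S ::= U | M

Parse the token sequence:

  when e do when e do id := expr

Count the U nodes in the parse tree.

[S [U when e do [S [U when e do [S [M id := expr]]]]]]

2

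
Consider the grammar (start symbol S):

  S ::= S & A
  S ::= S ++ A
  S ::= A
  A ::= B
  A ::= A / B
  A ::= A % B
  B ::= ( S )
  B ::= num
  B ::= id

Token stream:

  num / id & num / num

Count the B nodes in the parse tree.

[S [S [A [A [B num]] / [B id]]] & [A [A [B num]] / [B num]]]

4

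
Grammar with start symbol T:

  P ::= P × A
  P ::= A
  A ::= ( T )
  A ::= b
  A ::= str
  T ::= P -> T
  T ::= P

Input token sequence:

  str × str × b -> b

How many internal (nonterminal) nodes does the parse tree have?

[T [P [P [P [A str]] × [A str]] × [A b]] -> [T [P [A b]]]]

10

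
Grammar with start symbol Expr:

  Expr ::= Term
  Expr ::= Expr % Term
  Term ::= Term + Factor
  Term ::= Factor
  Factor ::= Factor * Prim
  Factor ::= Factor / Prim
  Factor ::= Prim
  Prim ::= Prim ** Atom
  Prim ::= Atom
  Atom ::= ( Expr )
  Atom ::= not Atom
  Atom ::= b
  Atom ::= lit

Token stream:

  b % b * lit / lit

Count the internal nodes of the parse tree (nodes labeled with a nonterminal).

16

[Expr [Expr [Term [Factor [Prim [Atom b]]]]] % [Term [Factor [Factor [Factor [Prim [Atom b]]] * [Prim [Atom lit]]] / [Prim [Atom lit]]]]]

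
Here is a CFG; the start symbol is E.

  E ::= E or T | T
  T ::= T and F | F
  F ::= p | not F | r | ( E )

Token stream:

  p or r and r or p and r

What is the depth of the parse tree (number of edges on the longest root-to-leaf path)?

5

[E [E [E [T [F p]]] or [T [T [F r]] and [F r]]] or [T [T [F p]] and [F r]]]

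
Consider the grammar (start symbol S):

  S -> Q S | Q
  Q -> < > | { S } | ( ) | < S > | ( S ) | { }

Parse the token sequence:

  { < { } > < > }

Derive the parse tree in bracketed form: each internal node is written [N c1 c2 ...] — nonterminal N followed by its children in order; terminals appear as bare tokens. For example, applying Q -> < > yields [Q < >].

S
Q
{ S }
{ Q S }
{ < S > S }
{ < Q > S }
{ < { } > S }
{ < { } > Q }
{ < { } > < > }

[S [Q { [S [Q < [S [Q { }]] >] [S [Q < >]]] }]]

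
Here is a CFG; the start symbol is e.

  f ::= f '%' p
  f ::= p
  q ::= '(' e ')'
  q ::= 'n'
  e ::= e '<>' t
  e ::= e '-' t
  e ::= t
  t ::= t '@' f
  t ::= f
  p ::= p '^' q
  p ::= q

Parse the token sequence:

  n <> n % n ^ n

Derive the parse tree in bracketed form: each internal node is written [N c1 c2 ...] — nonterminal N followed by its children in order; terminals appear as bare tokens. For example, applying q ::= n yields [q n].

e
e <> t
t <> t
f <> t
p <> t
q <> t
n <> t
n <> f
n <> f % p
n <> p % p
n <> q % p
n <> n % p
n <> n % p ^ q
n <> n % q ^ q
n <> n % n ^ q
n <> n % n ^ n

[e [e [t [f [p [q n]]]]] <> [t [f [f [p [q n]]] % [p [p [q n]] ^ [q n]]]]]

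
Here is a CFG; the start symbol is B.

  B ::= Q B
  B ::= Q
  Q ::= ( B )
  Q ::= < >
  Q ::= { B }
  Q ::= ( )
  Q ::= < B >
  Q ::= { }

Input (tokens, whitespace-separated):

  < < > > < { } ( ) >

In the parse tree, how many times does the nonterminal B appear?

5

[B [Q < [B [Q < >]] >] [B [Q < [B [Q { }] [B [Q ( )]]] >]]]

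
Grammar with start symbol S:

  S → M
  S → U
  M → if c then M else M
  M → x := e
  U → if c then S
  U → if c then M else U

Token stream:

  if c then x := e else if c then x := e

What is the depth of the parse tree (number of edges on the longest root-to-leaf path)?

[S [U if c then [M x := e] else [U if c then [S [M x := e]]]]]

5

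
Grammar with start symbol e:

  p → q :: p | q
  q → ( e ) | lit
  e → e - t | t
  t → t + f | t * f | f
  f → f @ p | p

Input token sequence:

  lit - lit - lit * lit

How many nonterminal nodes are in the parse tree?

19

[e [e [e [t [f [p [q lit]]]]] - [t [f [p [q lit]]]]] - [t [t [f [p [q lit]]]] * [f [p [q lit]]]]]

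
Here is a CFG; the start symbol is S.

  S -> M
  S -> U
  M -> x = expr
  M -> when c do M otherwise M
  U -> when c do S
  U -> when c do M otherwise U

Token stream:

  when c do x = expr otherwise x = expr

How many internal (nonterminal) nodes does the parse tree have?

[S [M when c do [M x = expr] otherwise [M x = expr]]]

4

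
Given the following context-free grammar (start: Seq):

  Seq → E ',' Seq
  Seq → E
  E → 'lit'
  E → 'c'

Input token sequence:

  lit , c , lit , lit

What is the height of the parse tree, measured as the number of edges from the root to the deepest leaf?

5

[Seq [E lit] , [Seq [E c] , [Seq [E lit] , [Seq [E lit]]]]]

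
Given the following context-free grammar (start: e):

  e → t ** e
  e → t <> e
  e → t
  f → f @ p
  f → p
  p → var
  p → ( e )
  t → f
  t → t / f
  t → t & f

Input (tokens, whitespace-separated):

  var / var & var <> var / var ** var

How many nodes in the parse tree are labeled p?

[e [t [t [t [f [p var]]] / [f [p var]]] & [f [p var]]] <> [e [t [t [f [p var]]] / [f [p var]]] ** [e [t [f [p var]]]]]]

6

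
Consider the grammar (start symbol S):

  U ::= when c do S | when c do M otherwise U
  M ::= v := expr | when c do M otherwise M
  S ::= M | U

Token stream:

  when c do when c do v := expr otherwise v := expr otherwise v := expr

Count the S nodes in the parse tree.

1

[S [M when c do [M when c do [M v := expr] otherwise [M v := expr]] otherwise [M v := expr]]]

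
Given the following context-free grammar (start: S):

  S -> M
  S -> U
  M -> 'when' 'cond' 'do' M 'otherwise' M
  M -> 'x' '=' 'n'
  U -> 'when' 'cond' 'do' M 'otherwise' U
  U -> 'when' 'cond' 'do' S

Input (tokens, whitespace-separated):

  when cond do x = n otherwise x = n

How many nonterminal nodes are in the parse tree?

4

[S [M when cond do [M x = n] otherwise [M x = n]]]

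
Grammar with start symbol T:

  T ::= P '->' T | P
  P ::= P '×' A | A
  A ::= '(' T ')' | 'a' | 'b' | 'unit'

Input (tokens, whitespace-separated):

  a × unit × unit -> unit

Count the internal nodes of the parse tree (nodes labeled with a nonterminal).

[T [P [P [P [A a]] × [A unit]] × [A unit]] -> [T [P [A unit]]]]

10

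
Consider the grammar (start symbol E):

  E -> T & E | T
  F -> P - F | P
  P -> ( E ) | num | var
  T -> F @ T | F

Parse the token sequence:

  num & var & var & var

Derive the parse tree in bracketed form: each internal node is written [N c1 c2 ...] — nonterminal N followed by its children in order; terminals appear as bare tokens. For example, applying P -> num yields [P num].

[E [T [F [P num]]] & [E [T [F [P var]]] & [E [T [F [P var]]] & [E [T [F [P var]]]]]]]

E
T & E
F & E
P & E
num & E
num & T & E
num & F & E
num & P & E
num & var & E
num & var & T & E
num & var & F & E
num & var & P & E
num & var & var & E
num & var & var & T
num & var & var & F
num & var & var & P
num & var & var & var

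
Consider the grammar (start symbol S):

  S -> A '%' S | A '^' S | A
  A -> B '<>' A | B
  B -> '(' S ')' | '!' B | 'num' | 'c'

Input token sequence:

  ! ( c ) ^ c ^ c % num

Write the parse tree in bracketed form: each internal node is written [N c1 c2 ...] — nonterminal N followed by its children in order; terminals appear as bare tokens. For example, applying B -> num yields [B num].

[S [A [B ! [B ( [S [A [B c]]] )]]] ^ [S [A [B c]] ^ [S [A [B c]] % [S [A [B num]]]]]]

S
A ^ S
B ^ S
! B ^ S
! ( S ) ^ S
! ( A ) ^ S
! ( B ) ^ S
! ( c ) ^ S
! ( c ) ^ A ^ S
! ( c ) ^ B ^ S
! ( c ) ^ c ^ S
! ( c ) ^ c ^ A % S
! ( c ) ^ c ^ B % S
! ( c ) ^ c ^ c % S
! ( c ) ^ c ^ c % A
! ( c ) ^ c ^ c % B
! ( c ) ^ c ^ c % num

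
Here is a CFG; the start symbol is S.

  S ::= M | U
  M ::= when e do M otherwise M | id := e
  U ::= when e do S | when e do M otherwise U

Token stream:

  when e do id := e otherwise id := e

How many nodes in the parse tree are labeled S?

1

[S [M when e do [M id := e] otherwise [M id := e]]]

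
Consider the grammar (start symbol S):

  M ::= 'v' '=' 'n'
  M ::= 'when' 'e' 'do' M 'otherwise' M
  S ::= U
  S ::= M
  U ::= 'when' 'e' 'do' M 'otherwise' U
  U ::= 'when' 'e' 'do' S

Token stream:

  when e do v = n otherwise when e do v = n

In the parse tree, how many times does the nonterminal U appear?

[S [U when e do [M v = n] otherwise [U when e do [S [M v = n]]]]]

2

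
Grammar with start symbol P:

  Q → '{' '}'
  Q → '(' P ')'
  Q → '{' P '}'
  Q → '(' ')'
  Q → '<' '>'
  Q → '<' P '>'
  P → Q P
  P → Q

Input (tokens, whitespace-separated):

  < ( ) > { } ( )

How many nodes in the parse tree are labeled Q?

[P [Q < [P [Q ( )]] >] [P [Q { }] [P [Q ( )]]]]

4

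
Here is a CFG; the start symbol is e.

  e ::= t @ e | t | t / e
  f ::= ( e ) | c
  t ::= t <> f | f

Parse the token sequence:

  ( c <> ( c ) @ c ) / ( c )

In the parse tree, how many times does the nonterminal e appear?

6

[e [t [f ( [e [t [t [f c]] <> [f ( [e [t [f c]]] )]] @ [e [t [f c]]]] )]] / [e [t [f ( [e [t [f c]]] )]]]]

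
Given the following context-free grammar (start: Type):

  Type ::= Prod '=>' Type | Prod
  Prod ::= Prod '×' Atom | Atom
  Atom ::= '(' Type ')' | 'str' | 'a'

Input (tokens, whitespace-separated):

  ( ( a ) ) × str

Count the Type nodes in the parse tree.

[Type [Prod [Prod [Atom ( [Type [Prod [Atom ( [Type [Prod [Atom a]]] )]]] )]] × [Atom str]]]

3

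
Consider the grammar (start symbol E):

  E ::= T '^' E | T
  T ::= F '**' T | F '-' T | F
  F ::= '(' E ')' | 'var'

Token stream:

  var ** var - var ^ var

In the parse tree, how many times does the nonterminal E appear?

2

[E [T [F var] ** [T [F var] - [T [F var]]]] ^ [E [T [F var]]]]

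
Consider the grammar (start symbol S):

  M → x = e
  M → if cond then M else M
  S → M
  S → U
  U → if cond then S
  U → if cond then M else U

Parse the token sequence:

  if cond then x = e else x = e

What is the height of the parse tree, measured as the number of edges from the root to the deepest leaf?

[S [M if cond then [M x = e] else [M x = e]]]

3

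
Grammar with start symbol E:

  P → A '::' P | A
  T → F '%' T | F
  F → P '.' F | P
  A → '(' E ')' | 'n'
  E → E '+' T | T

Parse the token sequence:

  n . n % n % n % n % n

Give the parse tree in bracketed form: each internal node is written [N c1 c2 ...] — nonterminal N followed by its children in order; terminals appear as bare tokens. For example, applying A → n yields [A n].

[E [T [F [P [A n]] . [F [P [A n]]]] % [T [F [P [A n]]] % [T [F [P [A n]]] % [T [F [P [A n]]] % [T [F [P [A n]]]]]]]]]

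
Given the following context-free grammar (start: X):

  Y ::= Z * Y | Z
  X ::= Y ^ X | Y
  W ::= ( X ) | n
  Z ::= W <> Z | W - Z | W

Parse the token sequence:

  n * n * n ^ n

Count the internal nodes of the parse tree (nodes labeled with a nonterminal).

[X [Y [Z [W n]] * [Y [Z [W n]] * [Y [Z [W n]]]]] ^ [X [Y [Z [W n]]]]]

14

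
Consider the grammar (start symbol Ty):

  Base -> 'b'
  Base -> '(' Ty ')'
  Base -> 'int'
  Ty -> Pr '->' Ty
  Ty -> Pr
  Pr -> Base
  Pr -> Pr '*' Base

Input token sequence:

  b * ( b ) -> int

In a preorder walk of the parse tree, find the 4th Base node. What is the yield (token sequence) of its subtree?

int

[Ty [Pr [Pr [Base b]] * [Base ( [Ty [Pr [Base b]]] )]] -> [Ty [Pr [Base int]]]]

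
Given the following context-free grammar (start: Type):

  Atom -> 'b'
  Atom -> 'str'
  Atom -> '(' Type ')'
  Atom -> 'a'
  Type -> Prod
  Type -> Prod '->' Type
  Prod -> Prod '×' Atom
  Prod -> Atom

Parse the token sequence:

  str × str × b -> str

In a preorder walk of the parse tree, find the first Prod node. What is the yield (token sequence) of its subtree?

[Type [Prod [Prod [Prod [Atom str]] × [Atom str]] × [Atom b]] -> [Type [Prod [Atom str]]]]

str × str × b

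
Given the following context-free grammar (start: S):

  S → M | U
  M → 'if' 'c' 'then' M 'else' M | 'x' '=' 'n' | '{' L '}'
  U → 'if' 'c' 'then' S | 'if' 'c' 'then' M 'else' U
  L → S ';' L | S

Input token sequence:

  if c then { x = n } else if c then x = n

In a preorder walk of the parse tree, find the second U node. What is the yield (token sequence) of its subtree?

[S [U if c then [M { [L [S [M x = n]]] }] else [U if c then [S [M x = n]]]]]

if c then x = n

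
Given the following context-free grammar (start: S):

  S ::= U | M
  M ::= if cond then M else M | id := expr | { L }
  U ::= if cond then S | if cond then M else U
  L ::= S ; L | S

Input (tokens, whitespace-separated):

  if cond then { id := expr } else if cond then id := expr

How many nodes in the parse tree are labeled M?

3

[S [U if cond then [M { [L [S [M id := expr]]] }] else [U if cond then [S [M id := expr]]]]]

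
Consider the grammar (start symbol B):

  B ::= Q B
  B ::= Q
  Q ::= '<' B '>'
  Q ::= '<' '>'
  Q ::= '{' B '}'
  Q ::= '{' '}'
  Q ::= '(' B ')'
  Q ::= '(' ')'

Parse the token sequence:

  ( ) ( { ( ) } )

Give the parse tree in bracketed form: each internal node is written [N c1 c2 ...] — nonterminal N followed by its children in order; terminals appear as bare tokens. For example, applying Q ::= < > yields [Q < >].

B
Q B
( ) B
( ) Q
( ) ( B )
( ) ( Q )
( ) ( { B } )
( ) ( { Q } )
( ) ( { ( ) } )

[B [Q ( )] [B [Q ( [B [Q { [B [Q ( )]] }]] )]]]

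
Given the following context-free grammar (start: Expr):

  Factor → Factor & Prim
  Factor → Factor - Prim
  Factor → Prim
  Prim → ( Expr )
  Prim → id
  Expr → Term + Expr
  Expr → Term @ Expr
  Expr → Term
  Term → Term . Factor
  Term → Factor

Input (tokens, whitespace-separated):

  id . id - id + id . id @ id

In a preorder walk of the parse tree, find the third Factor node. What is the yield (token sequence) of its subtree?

[Expr [Term [Term [Factor [Prim id]]] . [Factor [Factor [Prim id]] - [Prim id]]] + [Expr [Term [Term [Factor [Prim id]]] . [Factor [Prim id]]] @ [Expr [Term [Factor [Prim id]]]]]]

id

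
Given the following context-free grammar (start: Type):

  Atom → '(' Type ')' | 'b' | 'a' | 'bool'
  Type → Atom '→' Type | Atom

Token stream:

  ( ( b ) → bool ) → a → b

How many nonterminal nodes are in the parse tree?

12

[Type [Atom ( [Type [Atom ( [Type [Atom b]] )] → [Type [Atom bool]]] )] → [Type [Atom a] → [Type [Atom b]]]]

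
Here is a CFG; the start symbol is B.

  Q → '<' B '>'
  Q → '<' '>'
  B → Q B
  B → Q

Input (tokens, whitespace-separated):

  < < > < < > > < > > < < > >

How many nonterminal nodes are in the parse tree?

[B [Q < [B [Q < >] [B [Q < [B [Q < >]] >] [B [Q < >]]]] >] [B [Q < [B [Q < >]] >]]]

14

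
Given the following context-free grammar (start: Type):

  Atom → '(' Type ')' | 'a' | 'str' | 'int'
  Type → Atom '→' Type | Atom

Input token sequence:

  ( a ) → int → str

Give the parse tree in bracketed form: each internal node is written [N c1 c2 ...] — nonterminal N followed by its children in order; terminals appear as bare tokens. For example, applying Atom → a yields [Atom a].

[Type [Atom ( [Type [Atom a]] )] → [Type [Atom int] → [Type [Atom str]]]]

Type
Atom → Type
( Type ) → Type
( Atom ) → Type
( a ) → Type
( a ) → Atom → Type
( a ) → int → Type
( a ) → int → Atom
( a ) → int → str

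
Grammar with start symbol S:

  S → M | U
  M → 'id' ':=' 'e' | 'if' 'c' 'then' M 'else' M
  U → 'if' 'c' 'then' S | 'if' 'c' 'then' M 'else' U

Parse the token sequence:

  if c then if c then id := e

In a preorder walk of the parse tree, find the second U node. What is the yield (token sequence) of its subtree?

[S [U if c then [S [U if c then [S [M id := e]]]]]]

if c then id := e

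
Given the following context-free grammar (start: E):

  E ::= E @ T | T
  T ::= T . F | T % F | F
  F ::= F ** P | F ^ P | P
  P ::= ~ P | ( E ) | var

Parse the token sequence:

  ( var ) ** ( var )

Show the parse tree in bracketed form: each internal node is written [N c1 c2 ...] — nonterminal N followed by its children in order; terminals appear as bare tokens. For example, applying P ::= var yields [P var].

[E [T [F [F [P ( [E [T [F [P var]]]] )]] ** [P ( [E [T [F [P var]]]] )]]]]

E
T
F
F ** P
P ** P
( E ) ** P
( T ) ** P
( F ) ** P
( P ) ** P
( var ) ** P
( var ) ** ( E )
( var ) ** ( T )
( var ) ** ( F )
( var ) ** ( P )
( var ) ** ( var )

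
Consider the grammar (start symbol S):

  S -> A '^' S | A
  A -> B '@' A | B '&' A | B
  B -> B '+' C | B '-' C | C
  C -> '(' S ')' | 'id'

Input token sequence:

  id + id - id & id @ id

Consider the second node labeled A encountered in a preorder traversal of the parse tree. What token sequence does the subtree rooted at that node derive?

[S [A [B [B [B [C id]] + [C id]] - [C id]] & [A [B [C id]] @ [A [B [C id]]]]]]

id @ id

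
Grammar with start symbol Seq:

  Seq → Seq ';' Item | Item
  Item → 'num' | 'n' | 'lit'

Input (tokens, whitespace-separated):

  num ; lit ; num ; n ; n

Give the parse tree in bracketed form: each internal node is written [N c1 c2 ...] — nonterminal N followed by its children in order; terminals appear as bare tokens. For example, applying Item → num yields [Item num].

[Seq [Seq [Seq [Seq [Seq [Item num]] ; [Item lit]] ; [Item num]] ; [Item n]] ; [Item n]]

Seq
Seq ; Item
Seq ; Item ; Item
Seq ; Item ; Item ; Item
Seq ; Item ; Item ; Item ; Item
Item ; Item ; Item ; Item ; Item
num ; Item ; Item ; Item ; Item
num ; lit ; Item ; Item ; Item
num ; lit ; num ; Item ; Item
num ; lit ; num ; n ; Item
num ; lit ; num ; n ; n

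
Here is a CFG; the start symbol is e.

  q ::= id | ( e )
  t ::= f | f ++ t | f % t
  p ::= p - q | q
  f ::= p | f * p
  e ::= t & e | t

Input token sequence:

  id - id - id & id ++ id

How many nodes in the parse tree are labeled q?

[e [t [f [p [p [p [q id]] - [q id]] - [q id]]]] & [e [t [f [p [q id]]] ++ [t [f [p [q id]]]]]]]

5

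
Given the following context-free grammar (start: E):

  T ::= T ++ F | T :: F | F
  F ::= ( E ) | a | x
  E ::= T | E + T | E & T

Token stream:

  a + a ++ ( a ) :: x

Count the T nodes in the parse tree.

[E [E [T [F a]]] + [T [T [T [F a]] ++ [F ( [E [T [F a]]] )]] :: [F x]]]

5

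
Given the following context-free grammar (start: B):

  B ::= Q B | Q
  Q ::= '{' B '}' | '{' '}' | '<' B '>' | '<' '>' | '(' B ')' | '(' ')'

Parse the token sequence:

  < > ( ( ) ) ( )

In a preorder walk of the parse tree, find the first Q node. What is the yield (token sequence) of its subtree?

< >

[B [Q < >] [B [Q ( [B [Q ( )]] )] [B [Q ( )]]]]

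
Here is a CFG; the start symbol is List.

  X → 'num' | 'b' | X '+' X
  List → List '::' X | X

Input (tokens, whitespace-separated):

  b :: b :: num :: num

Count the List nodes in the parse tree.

4

[List [List [List [List [X b]] :: [X b]] :: [X num]] :: [X num]]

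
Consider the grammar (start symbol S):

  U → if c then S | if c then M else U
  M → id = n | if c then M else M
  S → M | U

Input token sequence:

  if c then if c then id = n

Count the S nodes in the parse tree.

[S [U if c then [S [U if c then [S [M id = n]]]]]]

3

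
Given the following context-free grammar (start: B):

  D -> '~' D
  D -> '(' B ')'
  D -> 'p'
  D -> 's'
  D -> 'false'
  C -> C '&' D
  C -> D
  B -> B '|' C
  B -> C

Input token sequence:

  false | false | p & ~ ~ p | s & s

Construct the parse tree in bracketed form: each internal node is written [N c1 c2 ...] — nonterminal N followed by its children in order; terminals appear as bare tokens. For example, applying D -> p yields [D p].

[B [B [B [B [C [D false]]] | [C [D false]]] | [C [C [D p]] & [D ~ [D ~ [D p]]]]] | [C [C [D s]] & [D s]]]

B
B | C
B | C | C
B | C | C | C
C | C | C | C
D | C | C | C
false | C | C | C
false | D | C | C
false | false | C | C
false | false | C & D | C
false | false | D & D | C
false | false | p & D | C
false | false | p & ~ D | C
false | false | p & ~ ~ D | C
false | false | p & ~ ~ p | C
false | false | p & ~ ~ p | C & D
false | false | p & ~ ~ p | D & D
false | false | p & ~ ~ p | s & D
false | false | p & ~ ~ p | s & s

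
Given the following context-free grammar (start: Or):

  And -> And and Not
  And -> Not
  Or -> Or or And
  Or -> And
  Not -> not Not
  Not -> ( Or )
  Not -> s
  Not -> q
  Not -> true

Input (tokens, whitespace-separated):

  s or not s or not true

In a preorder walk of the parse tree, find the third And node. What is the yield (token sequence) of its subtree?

[Or [Or [Or [And [Not s]]] or [And [Not not [Not s]]]] or [And [Not not [Not true]]]]

not true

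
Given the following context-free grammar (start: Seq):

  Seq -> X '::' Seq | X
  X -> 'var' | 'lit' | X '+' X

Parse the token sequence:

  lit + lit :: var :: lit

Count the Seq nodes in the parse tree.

[Seq [X [X lit] + [X lit]] :: [Seq [X var] :: [Seq [X lit]]]]

3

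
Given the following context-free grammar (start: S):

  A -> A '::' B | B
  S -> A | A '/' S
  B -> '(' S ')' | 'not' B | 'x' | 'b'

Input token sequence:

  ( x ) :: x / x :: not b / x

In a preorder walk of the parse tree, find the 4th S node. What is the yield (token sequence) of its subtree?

x

[S [A [A [B ( [S [A [B x]]] )]] :: [B x]] / [S [A [A [B x]] :: [B not [B b]]] / [S [A [B x]]]]]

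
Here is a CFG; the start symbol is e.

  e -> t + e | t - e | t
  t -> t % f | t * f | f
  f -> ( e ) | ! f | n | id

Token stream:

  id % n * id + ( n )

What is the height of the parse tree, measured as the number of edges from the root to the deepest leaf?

7

[e [t [t [t [f id]] % [f n]] * [f id]] + [e [t [f ( [e [t [f n]]] )]]]]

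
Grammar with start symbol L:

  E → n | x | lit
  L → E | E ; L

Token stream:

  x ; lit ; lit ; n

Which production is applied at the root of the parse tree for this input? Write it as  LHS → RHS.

L → E ; L

[L [E x] ; [L [E lit] ; [L [E lit] ; [L [E n]]]]]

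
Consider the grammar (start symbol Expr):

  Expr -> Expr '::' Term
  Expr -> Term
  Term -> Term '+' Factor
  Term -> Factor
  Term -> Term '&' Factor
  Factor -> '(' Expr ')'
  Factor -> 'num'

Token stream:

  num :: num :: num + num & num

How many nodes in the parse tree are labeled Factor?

5

[Expr [Expr [Expr [Term [Factor num]]] :: [Term [Factor num]]] :: [Term [Term [Term [Factor num]] + [Factor num]] & [Factor num]]]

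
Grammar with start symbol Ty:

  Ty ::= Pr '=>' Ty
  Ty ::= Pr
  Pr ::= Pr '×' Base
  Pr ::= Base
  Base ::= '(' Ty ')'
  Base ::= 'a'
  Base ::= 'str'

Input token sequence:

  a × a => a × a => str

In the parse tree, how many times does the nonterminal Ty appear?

3

[Ty [Pr [Pr [Base a]] × [Base a]] => [Ty [Pr [Pr [Base a]] × [Base a]] => [Ty [Pr [Base str]]]]]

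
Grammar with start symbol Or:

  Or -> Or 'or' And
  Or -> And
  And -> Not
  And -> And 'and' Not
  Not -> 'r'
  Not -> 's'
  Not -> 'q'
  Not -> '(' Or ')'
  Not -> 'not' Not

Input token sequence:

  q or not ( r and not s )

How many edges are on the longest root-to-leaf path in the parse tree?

[Or [Or [And [Not q]]] or [And [Not not [Not ( [Or [And [And [Not r]] and [Not not [Not s]]]] )]]]]

8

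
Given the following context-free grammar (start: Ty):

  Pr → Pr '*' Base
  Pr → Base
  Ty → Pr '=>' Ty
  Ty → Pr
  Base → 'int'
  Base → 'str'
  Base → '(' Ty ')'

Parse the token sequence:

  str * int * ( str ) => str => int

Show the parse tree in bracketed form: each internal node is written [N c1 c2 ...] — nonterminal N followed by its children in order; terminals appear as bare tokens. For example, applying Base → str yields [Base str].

[Ty [Pr [Pr [Pr [Base str]] * [Base int]] * [Base ( [Ty [Pr [Base str]]] )]] => [Ty [Pr [Base str]] => [Ty [Pr [Base int]]]]]

Ty
Pr => Ty
Pr * Base => Ty
Pr * Base * Base => Ty
Base * Base * Base => Ty
str * Base * Base => Ty
str * int * Base => Ty
str * int * ( Ty ) => Ty
str * int * ( Pr ) => Ty
str * int * ( Base ) => Ty
str * int * ( str ) => Ty
str * int * ( str ) => Pr => Ty
str * int * ( str ) => Base => Ty
str * int * ( str ) => str => Ty
str * int * ( str ) => str => Pr
str * int * ( str ) => str => Base
str * int * ( str ) => str => int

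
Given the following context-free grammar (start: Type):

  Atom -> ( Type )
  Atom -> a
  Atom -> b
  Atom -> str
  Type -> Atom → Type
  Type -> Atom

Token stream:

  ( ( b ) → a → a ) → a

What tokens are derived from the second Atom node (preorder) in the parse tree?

( b )

[Type [Atom ( [Type [Atom ( [Type [Atom b]] )] → [Type [Atom a] → [Type [Atom a]]]] )] → [Type [Atom a]]]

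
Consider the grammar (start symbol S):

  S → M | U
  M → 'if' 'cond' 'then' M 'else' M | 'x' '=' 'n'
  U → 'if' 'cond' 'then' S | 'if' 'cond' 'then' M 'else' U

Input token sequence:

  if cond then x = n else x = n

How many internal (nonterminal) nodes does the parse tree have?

4

[S [M if cond then [M x = n] else [M x = n]]]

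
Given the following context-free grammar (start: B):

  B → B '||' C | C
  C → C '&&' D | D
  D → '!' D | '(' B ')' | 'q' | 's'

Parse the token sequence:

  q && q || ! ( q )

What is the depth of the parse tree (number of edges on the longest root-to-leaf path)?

[B [B [C [C [D q]] && [D q]]] || [C [D ! [D ( [B [C [D q]]] )]]]]

7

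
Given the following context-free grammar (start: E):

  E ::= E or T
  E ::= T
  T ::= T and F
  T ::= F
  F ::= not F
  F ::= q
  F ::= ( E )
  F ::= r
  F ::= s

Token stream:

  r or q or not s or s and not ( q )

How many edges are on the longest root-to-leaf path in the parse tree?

[E [E [E [E [T [F r]]] or [T [F q]]] or [T [F not [F s]]]] or [T [T [F s]] and [F not [F ( [E [T [F q]]] )]]]]

7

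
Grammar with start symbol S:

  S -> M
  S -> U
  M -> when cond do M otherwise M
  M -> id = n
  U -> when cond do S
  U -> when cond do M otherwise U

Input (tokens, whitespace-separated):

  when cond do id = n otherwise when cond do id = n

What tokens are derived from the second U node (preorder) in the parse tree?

when cond do id = n

[S [U when cond do [M id = n] otherwise [U when cond do [S [M id = n]]]]]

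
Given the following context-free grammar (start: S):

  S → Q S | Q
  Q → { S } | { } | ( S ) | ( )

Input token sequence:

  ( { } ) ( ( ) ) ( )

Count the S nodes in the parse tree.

[S [Q ( [S [Q { }]] )] [S [Q ( [S [Q ( )]] )] [S [Q ( )]]]]

5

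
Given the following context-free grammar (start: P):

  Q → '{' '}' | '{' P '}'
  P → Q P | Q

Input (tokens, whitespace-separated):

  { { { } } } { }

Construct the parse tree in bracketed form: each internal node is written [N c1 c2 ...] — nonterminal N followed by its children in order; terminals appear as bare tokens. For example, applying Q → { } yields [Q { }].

[P [Q { [P [Q { [P [Q { }]] }]] }] [P [Q { }]]]

P
Q P
{ P } P
{ Q } P
{ { P } } P
{ { Q } } P
{ { { } } } P
{ { { } } } Q
{ { { } } } { }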